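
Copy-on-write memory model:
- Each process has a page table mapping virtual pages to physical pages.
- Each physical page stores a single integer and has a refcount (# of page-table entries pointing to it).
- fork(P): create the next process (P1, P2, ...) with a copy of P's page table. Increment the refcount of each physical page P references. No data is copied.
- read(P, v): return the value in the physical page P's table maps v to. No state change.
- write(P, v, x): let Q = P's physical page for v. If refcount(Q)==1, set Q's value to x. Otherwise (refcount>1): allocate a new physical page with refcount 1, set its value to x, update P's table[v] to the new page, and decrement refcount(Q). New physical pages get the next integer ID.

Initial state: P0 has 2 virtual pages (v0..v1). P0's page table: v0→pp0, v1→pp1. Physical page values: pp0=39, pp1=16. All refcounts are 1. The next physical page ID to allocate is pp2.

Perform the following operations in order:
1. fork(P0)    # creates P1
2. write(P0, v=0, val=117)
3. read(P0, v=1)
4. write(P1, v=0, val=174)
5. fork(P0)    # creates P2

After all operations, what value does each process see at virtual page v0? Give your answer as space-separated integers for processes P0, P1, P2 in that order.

Op 1: fork(P0) -> P1. 2 ppages; refcounts: pp0:2 pp1:2
Op 2: write(P0, v0, 117). refcount(pp0)=2>1 -> COPY to pp2. 3 ppages; refcounts: pp0:1 pp1:2 pp2:1
Op 3: read(P0, v1) -> 16. No state change.
Op 4: write(P1, v0, 174). refcount(pp0)=1 -> write in place. 3 ppages; refcounts: pp0:1 pp1:2 pp2:1
Op 5: fork(P0) -> P2. 3 ppages; refcounts: pp0:1 pp1:3 pp2:2
P0: v0 -> pp2 = 117
P1: v0 -> pp0 = 174
P2: v0 -> pp2 = 117

Answer: 117 174 117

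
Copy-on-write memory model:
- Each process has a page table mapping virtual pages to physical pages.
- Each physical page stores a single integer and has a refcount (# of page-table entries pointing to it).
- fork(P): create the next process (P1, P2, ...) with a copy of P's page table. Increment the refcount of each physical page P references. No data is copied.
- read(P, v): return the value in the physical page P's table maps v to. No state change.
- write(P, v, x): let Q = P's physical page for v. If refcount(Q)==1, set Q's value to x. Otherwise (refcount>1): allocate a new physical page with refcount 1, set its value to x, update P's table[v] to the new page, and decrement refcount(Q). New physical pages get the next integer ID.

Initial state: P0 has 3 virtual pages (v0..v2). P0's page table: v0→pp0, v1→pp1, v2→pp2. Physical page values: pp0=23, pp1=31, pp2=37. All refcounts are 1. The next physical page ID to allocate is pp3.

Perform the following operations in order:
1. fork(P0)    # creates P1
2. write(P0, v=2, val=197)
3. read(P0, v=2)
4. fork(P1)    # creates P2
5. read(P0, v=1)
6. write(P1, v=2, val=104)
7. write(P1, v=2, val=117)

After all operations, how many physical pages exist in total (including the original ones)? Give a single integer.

Answer: 5

Derivation:
Op 1: fork(P0) -> P1. 3 ppages; refcounts: pp0:2 pp1:2 pp2:2
Op 2: write(P0, v2, 197). refcount(pp2)=2>1 -> COPY to pp3. 4 ppages; refcounts: pp0:2 pp1:2 pp2:1 pp3:1
Op 3: read(P0, v2) -> 197. No state change.
Op 4: fork(P1) -> P2. 4 ppages; refcounts: pp0:3 pp1:3 pp2:2 pp3:1
Op 5: read(P0, v1) -> 31. No state change.
Op 6: write(P1, v2, 104). refcount(pp2)=2>1 -> COPY to pp4. 5 ppages; refcounts: pp0:3 pp1:3 pp2:1 pp3:1 pp4:1
Op 7: write(P1, v2, 117). refcount(pp4)=1 -> write in place. 5 ppages; refcounts: pp0:3 pp1:3 pp2:1 pp3:1 pp4:1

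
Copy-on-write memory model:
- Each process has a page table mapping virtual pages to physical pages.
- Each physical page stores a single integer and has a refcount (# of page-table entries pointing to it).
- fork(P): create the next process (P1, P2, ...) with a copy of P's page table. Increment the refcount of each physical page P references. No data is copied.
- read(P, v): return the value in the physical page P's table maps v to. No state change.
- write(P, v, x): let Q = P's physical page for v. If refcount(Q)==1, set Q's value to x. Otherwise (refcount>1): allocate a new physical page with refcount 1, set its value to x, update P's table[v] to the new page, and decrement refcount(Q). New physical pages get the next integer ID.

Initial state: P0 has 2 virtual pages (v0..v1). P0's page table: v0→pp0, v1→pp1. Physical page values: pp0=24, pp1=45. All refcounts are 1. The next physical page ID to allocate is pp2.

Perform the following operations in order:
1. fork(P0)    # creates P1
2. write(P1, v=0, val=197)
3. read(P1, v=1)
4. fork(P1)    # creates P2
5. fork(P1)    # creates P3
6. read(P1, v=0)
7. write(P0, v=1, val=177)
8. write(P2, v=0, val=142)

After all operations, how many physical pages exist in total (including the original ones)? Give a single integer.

Answer: 5

Derivation:
Op 1: fork(P0) -> P1. 2 ppages; refcounts: pp0:2 pp1:2
Op 2: write(P1, v0, 197). refcount(pp0)=2>1 -> COPY to pp2. 3 ppages; refcounts: pp0:1 pp1:2 pp2:1
Op 3: read(P1, v1) -> 45. No state change.
Op 4: fork(P1) -> P2. 3 ppages; refcounts: pp0:1 pp1:3 pp2:2
Op 5: fork(P1) -> P3. 3 ppages; refcounts: pp0:1 pp1:4 pp2:3
Op 6: read(P1, v0) -> 197. No state change.
Op 7: write(P0, v1, 177). refcount(pp1)=4>1 -> COPY to pp3. 4 ppages; refcounts: pp0:1 pp1:3 pp2:3 pp3:1
Op 8: write(P2, v0, 142). refcount(pp2)=3>1 -> COPY to pp4. 5 ppages; refcounts: pp0:1 pp1:3 pp2:2 pp3:1 pp4:1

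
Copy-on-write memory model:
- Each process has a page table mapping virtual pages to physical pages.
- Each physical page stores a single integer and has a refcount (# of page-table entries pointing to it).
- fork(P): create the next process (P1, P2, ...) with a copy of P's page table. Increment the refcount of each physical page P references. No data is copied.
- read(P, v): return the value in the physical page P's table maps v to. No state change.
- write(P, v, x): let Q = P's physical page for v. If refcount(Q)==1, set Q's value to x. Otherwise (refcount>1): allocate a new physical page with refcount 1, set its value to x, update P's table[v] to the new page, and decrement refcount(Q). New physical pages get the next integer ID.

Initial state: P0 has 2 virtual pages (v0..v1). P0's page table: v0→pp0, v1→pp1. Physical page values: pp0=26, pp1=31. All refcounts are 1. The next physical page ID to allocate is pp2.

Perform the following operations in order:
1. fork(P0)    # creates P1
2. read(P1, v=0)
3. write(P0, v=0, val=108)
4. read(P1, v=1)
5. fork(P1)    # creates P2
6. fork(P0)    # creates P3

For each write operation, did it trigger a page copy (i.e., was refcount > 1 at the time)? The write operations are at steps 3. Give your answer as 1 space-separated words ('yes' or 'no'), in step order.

Op 1: fork(P0) -> P1. 2 ppages; refcounts: pp0:2 pp1:2
Op 2: read(P1, v0) -> 26. No state change.
Op 3: write(P0, v0, 108). refcount(pp0)=2>1 -> COPY to pp2. 3 ppages; refcounts: pp0:1 pp1:2 pp2:1
Op 4: read(P1, v1) -> 31. No state change.
Op 5: fork(P1) -> P2. 3 ppages; refcounts: pp0:2 pp1:3 pp2:1
Op 6: fork(P0) -> P3. 3 ppages; refcounts: pp0:2 pp1:4 pp2:2

yes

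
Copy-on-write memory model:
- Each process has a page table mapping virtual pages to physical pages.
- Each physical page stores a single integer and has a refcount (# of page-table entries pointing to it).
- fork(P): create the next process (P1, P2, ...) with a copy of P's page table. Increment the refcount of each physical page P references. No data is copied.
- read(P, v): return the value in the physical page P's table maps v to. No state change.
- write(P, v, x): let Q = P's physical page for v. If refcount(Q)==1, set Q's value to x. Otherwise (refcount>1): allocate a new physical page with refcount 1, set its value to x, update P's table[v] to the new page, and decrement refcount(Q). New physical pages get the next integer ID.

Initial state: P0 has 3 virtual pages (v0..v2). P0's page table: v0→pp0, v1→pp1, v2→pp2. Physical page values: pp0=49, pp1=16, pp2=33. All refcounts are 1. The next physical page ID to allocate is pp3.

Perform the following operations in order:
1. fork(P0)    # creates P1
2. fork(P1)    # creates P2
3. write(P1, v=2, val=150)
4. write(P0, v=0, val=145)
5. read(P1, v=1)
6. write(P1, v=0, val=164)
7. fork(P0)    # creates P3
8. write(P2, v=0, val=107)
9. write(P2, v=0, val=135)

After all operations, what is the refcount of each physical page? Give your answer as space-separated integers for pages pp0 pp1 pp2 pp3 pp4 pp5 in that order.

Op 1: fork(P0) -> P1. 3 ppages; refcounts: pp0:2 pp1:2 pp2:2
Op 2: fork(P1) -> P2. 3 ppages; refcounts: pp0:3 pp1:3 pp2:3
Op 3: write(P1, v2, 150). refcount(pp2)=3>1 -> COPY to pp3. 4 ppages; refcounts: pp0:3 pp1:3 pp2:2 pp3:1
Op 4: write(P0, v0, 145). refcount(pp0)=3>1 -> COPY to pp4. 5 ppages; refcounts: pp0:2 pp1:3 pp2:2 pp3:1 pp4:1
Op 5: read(P1, v1) -> 16. No state change.
Op 6: write(P1, v0, 164). refcount(pp0)=2>1 -> COPY to pp5. 6 ppages; refcounts: pp0:1 pp1:3 pp2:2 pp3:1 pp4:1 pp5:1
Op 7: fork(P0) -> P3. 6 ppages; refcounts: pp0:1 pp1:4 pp2:3 pp3:1 pp4:2 pp5:1
Op 8: write(P2, v0, 107). refcount(pp0)=1 -> write in place. 6 ppages; refcounts: pp0:1 pp1:4 pp2:3 pp3:1 pp4:2 pp5:1
Op 9: write(P2, v0, 135). refcount(pp0)=1 -> write in place. 6 ppages; refcounts: pp0:1 pp1:4 pp2:3 pp3:1 pp4:2 pp5:1

Answer: 1 4 3 1 2 1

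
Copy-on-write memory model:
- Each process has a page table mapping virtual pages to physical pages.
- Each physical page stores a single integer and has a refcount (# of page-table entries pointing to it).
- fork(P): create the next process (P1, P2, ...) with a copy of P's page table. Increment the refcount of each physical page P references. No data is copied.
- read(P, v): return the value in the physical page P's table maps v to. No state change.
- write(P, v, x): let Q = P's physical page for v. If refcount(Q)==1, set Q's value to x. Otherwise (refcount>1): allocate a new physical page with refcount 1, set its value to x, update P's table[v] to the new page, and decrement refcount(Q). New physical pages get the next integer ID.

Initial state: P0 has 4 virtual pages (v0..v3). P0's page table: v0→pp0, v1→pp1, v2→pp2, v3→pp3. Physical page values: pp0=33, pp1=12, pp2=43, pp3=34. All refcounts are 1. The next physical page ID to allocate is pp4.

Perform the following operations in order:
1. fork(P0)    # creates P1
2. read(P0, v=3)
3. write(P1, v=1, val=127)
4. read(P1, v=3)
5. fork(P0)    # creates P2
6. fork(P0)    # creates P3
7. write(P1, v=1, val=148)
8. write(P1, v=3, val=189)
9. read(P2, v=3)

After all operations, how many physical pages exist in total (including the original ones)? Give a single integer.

Answer: 6

Derivation:
Op 1: fork(P0) -> P1. 4 ppages; refcounts: pp0:2 pp1:2 pp2:2 pp3:2
Op 2: read(P0, v3) -> 34. No state change.
Op 3: write(P1, v1, 127). refcount(pp1)=2>1 -> COPY to pp4. 5 ppages; refcounts: pp0:2 pp1:1 pp2:2 pp3:2 pp4:1
Op 4: read(P1, v3) -> 34. No state change.
Op 5: fork(P0) -> P2. 5 ppages; refcounts: pp0:3 pp1:2 pp2:3 pp3:3 pp4:1
Op 6: fork(P0) -> P3. 5 ppages; refcounts: pp0:4 pp1:3 pp2:4 pp3:4 pp4:1
Op 7: write(P1, v1, 148). refcount(pp4)=1 -> write in place. 5 ppages; refcounts: pp0:4 pp1:3 pp2:4 pp3:4 pp4:1
Op 8: write(P1, v3, 189). refcount(pp3)=4>1 -> COPY to pp5. 6 ppages; refcounts: pp0:4 pp1:3 pp2:4 pp3:3 pp4:1 pp5:1
Op 9: read(P2, v3) -> 34. No state change.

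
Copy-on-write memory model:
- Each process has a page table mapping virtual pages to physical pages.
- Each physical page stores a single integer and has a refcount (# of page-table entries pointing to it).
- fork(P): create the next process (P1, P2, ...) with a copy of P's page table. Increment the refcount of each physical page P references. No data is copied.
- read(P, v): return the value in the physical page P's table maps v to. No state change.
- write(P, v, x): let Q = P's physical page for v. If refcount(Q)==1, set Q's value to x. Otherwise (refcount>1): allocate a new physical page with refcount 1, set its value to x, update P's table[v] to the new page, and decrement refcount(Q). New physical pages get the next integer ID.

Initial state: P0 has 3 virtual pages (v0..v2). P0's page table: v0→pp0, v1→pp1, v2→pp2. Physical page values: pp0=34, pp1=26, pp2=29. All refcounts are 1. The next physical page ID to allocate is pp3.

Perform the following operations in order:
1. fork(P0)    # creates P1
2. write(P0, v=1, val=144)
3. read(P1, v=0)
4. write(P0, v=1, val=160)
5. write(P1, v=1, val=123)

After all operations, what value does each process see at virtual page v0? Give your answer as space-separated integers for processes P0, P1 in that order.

Op 1: fork(P0) -> P1. 3 ppages; refcounts: pp0:2 pp1:2 pp2:2
Op 2: write(P0, v1, 144). refcount(pp1)=2>1 -> COPY to pp3. 4 ppages; refcounts: pp0:2 pp1:1 pp2:2 pp3:1
Op 3: read(P1, v0) -> 34. No state change.
Op 4: write(P0, v1, 160). refcount(pp3)=1 -> write in place. 4 ppages; refcounts: pp0:2 pp1:1 pp2:2 pp3:1
Op 5: write(P1, v1, 123). refcount(pp1)=1 -> write in place. 4 ppages; refcounts: pp0:2 pp1:1 pp2:2 pp3:1
P0: v0 -> pp0 = 34
P1: v0 -> pp0 = 34

Answer: 34 34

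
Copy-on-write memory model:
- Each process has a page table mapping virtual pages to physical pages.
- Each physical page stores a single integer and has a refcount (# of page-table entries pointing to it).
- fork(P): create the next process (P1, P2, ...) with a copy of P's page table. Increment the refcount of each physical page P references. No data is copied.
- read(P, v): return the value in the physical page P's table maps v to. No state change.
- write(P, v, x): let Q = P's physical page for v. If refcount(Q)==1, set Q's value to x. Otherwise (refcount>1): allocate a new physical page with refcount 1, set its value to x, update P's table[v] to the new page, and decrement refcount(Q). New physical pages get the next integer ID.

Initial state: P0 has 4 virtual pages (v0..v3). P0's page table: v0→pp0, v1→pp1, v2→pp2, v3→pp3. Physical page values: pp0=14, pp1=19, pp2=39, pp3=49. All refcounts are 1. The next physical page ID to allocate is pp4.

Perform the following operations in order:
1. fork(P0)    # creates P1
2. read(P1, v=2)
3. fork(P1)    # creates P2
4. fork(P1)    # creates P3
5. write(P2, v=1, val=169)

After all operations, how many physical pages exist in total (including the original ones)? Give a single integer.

Answer: 5

Derivation:
Op 1: fork(P0) -> P1. 4 ppages; refcounts: pp0:2 pp1:2 pp2:2 pp3:2
Op 2: read(P1, v2) -> 39. No state change.
Op 3: fork(P1) -> P2. 4 ppages; refcounts: pp0:3 pp1:3 pp2:3 pp3:3
Op 4: fork(P1) -> P3. 4 ppages; refcounts: pp0:4 pp1:4 pp2:4 pp3:4
Op 5: write(P2, v1, 169). refcount(pp1)=4>1 -> COPY to pp4. 5 ppages; refcounts: pp0:4 pp1:3 pp2:4 pp3:4 pp4:1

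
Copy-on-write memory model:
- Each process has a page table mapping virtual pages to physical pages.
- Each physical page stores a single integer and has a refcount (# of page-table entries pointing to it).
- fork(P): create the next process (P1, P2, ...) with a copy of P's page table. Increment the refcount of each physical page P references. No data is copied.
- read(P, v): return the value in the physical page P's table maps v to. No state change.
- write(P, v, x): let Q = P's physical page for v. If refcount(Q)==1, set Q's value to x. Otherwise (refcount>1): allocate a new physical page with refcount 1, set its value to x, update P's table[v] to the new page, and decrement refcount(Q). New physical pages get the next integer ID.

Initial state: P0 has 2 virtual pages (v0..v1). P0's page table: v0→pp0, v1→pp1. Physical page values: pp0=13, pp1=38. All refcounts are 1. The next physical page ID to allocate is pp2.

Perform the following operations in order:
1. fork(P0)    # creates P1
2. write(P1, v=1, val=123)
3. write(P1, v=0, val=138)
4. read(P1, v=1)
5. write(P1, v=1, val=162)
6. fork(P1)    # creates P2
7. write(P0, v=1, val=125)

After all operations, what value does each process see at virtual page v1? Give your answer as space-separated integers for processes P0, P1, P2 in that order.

Op 1: fork(P0) -> P1. 2 ppages; refcounts: pp0:2 pp1:2
Op 2: write(P1, v1, 123). refcount(pp1)=2>1 -> COPY to pp2. 3 ppages; refcounts: pp0:2 pp1:1 pp2:1
Op 3: write(P1, v0, 138). refcount(pp0)=2>1 -> COPY to pp3. 4 ppages; refcounts: pp0:1 pp1:1 pp2:1 pp3:1
Op 4: read(P1, v1) -> 123. No state change.
Op 5: write(P1, v1, 162). refcount(pp2)=1 -> write in place. 4 ppages; refcounts: pp0:1 pp1:1 pp2:1 pp3:1
Op 6: fork(P1) -> P2. 4 ppages; refcounts: pp0:1 pp1:1 pp2:2 pp3:2
Op 7: write(P0, v1, 125). refcount(pp1)=1 -> write in place. 4 ppages; refcounts: pp0:1 pp1:1 pp2:2 pp3:2
P0: v1 -> pp1 = 125
P1: v1 -> pp2 = 162
P2: v1 -> pp2 = 162

Answer: 125 162 162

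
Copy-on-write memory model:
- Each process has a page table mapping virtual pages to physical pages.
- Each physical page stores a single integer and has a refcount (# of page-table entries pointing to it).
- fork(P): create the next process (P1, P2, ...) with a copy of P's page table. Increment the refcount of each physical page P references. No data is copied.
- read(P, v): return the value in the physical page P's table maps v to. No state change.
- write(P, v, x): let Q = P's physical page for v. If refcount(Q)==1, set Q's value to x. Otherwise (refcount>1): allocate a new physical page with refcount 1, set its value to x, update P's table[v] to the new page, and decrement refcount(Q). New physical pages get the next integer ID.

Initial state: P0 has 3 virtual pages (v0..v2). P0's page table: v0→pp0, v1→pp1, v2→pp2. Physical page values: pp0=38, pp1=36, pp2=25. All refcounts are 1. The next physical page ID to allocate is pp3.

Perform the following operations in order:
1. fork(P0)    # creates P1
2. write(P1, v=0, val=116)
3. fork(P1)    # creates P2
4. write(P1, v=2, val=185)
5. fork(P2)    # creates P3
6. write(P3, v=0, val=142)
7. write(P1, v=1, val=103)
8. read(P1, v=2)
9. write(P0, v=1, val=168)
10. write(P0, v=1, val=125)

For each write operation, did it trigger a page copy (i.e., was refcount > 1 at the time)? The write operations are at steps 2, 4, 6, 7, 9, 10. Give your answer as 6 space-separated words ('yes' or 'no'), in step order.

Op 1: fork(P0) -> P1. 3 ppages; refcounts: pp0:2 pp1:2 pp2:2
Op 2: write(P1, v0, 116). refcount(pp0)=2>1 -> COPY to pp3. 4 ppages; refcounts: pp0:1 pp1:2 pp2:2 pp3:1
Op 3: fork(P1) -> P2. 4 ppages; refcounts: pp0:1 pp1:3 pp2:3 pp3:2
Op 4: write(P1, v2, 185). refcount(pp2)=3>1 -> COPY to pp4. 5 ppages; refcounts: pp0:1 pp1:3 pp2:2 pp3:2 pp4:1
Op 5: fork(P2) -> P3. 5 ppages; refcounts: pp0:1 pp1:4 pp2:3 pp3:3 pp4:1
Op 6: write(P3, v0, 142). refcount(pp3)=3>1 -> COPY to pp5. 6 ppages; refcounts: pp0:1 pp1:4 pp2:3 pp3:2 pp4:1 pp5:1
Op 7: write(P1, v1, 103). refcount(pp1)=4>1 -> COPY to pp6. 7 ppages; refcounts: pp0:1 pp1:3 pp2:3 pp3:2 pp4:1 pp5:1 pp6:1
Op 8: read(P1, v2) -> 185. No state change.
Op 9: write(P0, v1, 168). refcount(pp1)=3>1 -> COPY to pp7. 8 ppages; refcounts: pp0:1 pp1:2 pp2:3 pp3:2 pp4:1 pp5:1 pp6:1 pp7:1
Op 10: write(P0, v1, 125). refcount(pp7)=1 -> write in place. 8 ppages; refcounts: pp0:1 pp1:2 pp2:3 pp3:2 pp4:1 pp5:1 pp6:1 pp7:1

yes yes yes yes yes no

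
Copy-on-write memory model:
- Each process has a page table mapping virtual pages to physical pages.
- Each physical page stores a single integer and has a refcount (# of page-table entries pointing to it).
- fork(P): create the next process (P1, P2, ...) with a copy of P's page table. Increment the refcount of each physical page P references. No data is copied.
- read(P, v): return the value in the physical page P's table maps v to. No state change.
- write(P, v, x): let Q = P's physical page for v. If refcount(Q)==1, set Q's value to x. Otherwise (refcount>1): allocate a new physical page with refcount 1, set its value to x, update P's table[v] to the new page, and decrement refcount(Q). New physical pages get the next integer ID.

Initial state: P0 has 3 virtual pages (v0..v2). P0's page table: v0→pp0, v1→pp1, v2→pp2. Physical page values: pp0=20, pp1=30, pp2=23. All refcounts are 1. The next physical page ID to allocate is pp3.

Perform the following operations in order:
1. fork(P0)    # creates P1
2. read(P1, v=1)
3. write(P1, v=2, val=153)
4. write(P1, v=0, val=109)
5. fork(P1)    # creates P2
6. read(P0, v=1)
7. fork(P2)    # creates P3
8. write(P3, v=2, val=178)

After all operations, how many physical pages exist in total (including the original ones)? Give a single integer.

Op 1: fork(P0) -> P1. 3 ppages; refcounts: pp0:2 pp1:2 pp2:2
Op 2: read(P1, v1) -> 30. No state change.
Op 3: write(P1, v2, 153). refcount(pp2)=2>1 -> COPY to pp3. 4 ppages; refcounts: pp0:2 pp1:2 pp2:1 pp3:1
Op 4: write(P1, v0, 109). refcount(pp0)=2>1 -> COPY to pp4. 5 ppages; refcounts: pp0:1 pp1:2 pp2:1 pp3:1 pp4:1
Op 5: fork(P1) -> P2. 5 ppages; refcounts: pp0:1 pp1:3 pp2:1 pp3:2 pp4:2
Op 6: read(P0, v1) -> 30. No state change.
Op 7: fork(P2) -> P3. 5 ppages; refcounts: pp0:1 pp1:4 pp2:1 pp3:3 pp4:3
Op 8: write(P3, v2, 178). refcount(pp3)=3>1 -> COPY to pp5. 6 ppages; refcounts: pp0:1 pp1:4 pp2:1 pp3:2 pp4:3 pp5:1

Answer: 6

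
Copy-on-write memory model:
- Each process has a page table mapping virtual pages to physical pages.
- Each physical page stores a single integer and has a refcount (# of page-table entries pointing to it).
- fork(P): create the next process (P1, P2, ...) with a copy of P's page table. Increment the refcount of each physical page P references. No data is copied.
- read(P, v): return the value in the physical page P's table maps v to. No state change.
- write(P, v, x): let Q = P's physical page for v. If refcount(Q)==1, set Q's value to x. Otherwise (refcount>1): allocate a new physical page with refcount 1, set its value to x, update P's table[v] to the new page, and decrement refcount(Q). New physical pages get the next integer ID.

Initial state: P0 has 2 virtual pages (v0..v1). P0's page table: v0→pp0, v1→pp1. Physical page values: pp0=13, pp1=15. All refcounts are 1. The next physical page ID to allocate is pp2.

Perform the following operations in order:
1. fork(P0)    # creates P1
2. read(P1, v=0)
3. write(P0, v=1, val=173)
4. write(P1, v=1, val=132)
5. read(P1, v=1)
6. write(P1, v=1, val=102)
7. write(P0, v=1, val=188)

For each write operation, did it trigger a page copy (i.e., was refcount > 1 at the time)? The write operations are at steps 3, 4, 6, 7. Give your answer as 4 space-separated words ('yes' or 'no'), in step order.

Op 1: fork(P0) -> P1. 2 ppages; refcounts: pp0:2 pp1:2
Op 2: read(P1, v0) -> 13. No state change.
Op 3: write(P0, v1, 173). refcount(pp1)=2>1 -> COPY to pp2. 3 ppages; refcounts: pp0:2 pp1:1 pp2:1
Op 4: write(P1, v1, 132). refcount(pp1)=1 -> write in place. 3 ppages; refcounts: pp0:2 pp1:1 pp2:1
Op 5: read(P1, v1) -> 132. No state change.
Op 6: write(P1, v1, 102). refcount(pp1)=1 -> write in place. 3 ppages; refcounts: pp0:2 pp1:1 pp2:1
Op 7: write(P0, v1, 188). refcount(pp2)=1 -> write in place. 3 ppages; refcounts: pp0:2 pp1:1 pp2:1

yes no no no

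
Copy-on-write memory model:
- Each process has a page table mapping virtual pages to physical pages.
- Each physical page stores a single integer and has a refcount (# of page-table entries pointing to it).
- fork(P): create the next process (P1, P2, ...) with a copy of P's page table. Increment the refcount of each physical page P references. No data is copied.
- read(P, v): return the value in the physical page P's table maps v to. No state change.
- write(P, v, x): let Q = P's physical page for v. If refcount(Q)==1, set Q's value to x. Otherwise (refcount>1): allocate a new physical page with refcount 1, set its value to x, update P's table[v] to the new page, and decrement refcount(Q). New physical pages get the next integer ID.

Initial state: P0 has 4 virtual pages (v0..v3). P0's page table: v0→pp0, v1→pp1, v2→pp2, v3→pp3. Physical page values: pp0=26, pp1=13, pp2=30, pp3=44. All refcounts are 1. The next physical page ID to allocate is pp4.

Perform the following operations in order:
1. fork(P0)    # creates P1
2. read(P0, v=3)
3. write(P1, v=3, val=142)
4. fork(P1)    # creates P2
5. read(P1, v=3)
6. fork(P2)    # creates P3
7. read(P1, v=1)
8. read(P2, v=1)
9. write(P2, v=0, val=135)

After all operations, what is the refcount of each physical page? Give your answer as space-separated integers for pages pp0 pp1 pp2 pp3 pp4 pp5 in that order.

Answer: 3 4 4 1 3 1

Derivation:
Op 1: fork(P0) -> P1. 4 ppages; refcounts: pp0:2 pp1:2 pp2:2 pp3:2
Op 2: read(P0, v3) -> 44. No state change.
Op 3: write(P1, v3, 142). refcount(pp3)=2>1 -> COPY to pp4. 5 ppages; refcounts: pp0:2 pp1:2 pp2:2 pp3:1 pp4:1
Op 4: fork(P1) -> P2. 5 ppages; refcounts: pp0:3 pp1:3 pp2:3 pp3:1 pp4:2
Op 5: read(P1, v3) -> 142. No state change.
Op 6: fork(P2) -> P3. 5 ppages; refcounts: pp0:4 pp1:4 pp2:4 pp3:1 pp4:3
Op 7: read(P1, v1) -> 13. No state change.
Op 8: read(P2, v1) -> 13. No state change.
Op 9: write(P2, v0, 135). refcount(pp0)=4>1 -> COPY to pp5. 6 ppages; refcounts: pp0:3 pp1:4 pp2:4 pp3:1 pp4:3 pp5:1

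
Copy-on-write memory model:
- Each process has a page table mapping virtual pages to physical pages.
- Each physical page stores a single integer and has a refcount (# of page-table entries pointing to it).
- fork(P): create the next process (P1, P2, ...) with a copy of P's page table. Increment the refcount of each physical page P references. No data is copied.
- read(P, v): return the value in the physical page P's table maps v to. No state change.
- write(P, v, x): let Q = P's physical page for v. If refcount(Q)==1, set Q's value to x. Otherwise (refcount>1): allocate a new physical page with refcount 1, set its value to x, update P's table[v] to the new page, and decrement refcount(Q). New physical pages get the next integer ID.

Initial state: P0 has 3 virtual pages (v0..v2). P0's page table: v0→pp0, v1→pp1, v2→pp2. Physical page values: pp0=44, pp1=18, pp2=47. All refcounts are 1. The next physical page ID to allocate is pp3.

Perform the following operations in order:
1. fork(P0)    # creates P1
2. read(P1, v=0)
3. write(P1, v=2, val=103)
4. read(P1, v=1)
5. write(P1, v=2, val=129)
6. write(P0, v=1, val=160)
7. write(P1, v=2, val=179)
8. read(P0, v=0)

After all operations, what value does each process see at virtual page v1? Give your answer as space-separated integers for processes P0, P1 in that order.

Answer: 160 18

Derivation:
Op 1: fork(P0) -> P1. 3 ppages; refcounts: pp0:2 pp1:2 pp2:2
Op 2: read(P1, v0) -> 44. No state change.
Op 3: write(P1, v2, 103). refcount(pp2)=2>1 -> COPY to pp3. 4 ppages; refcounts: pp0:2 pp1:2 pp2:1 pp3:1
Op 4: read(P1, v1) -> 18. No state change.
Op 5: write(P1, v2, 129). refcount(pp3)=1 -> write in place. 4 ppages; refcounts: pp0:2 pp1:2 pp2:1 pp3:1
Op 6: write(P0, v1, 160). refcount(pp1)=2>1 -> COPY to pp4. 5 ppages; refcounts: pp0:2 pp1:1 pp2:1 pp3:1 pp4:1
Op 7: write(P1, v2, 179). refcount(pp3)=1 -> write in place. 5 ppages; refcounts: pp0:2 pp1:1 pp2:1 pp3:1 pp4:1
Op 8: read(P0, v0) -> 44. No state change.
P0: v1 -> pp4 = 160
P1: v1 -> pp1 = 18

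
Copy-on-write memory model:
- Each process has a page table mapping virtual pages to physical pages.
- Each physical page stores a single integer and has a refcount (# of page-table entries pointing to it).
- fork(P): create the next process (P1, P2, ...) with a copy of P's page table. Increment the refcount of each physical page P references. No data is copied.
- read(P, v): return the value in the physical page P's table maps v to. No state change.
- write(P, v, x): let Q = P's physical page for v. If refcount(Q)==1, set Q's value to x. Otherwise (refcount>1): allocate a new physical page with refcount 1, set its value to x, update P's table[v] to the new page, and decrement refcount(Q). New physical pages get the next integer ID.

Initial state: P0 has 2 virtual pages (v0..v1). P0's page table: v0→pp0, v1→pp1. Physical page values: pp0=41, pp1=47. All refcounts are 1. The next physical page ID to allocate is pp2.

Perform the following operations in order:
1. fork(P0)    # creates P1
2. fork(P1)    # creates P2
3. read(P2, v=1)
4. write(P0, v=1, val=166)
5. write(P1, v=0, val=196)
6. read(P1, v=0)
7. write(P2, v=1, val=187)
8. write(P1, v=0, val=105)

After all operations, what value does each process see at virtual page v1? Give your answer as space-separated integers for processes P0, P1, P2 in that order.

Answer: 166 47 187

Derivation:
Op 1: fork(P0) -> P1. 2 ppages; refcounts: pp0:2 pp1:2
Op 2: fork(P1) -> P2. 2 ppages; refcounts: pp0:3 pp1:3
Op 3: read(P2, v1) -> 47. No state change.
Op 4: write(P0, v1, 166). refcount(pp1)=3>1 -> COPY to pp2. 3 ppages; refcounts: pp0:3 pp1:2 pp2:1
Op 5: write(P1, v0, 196). refcount(pp0)=3>1 -> COPY to pp3. 4 ppages; refcounts: pp0:2 pp1:2 pp2:1 pp3:1
Op 6: read(P1, v0) -> 196. No state change.
Op 7: write(P2, v1, 187). refcount(pp1)=2>1 -> COPY to pp4. 5 ppages; refcounts: pp0:2 pp1:1 pp2:1 pp3:1 pp4:1
Op 8: write(P1, v0, 105). refcount(pp3)=1 -> write in place. 5 ppages; refcounts: pp0:2 pp1:1 pp2:1 pp3:1 pp4:1
P0: v1 -> pp2 = 166
P1: v1 -> pp1 = 47
P2: v1 -> pp4 = 187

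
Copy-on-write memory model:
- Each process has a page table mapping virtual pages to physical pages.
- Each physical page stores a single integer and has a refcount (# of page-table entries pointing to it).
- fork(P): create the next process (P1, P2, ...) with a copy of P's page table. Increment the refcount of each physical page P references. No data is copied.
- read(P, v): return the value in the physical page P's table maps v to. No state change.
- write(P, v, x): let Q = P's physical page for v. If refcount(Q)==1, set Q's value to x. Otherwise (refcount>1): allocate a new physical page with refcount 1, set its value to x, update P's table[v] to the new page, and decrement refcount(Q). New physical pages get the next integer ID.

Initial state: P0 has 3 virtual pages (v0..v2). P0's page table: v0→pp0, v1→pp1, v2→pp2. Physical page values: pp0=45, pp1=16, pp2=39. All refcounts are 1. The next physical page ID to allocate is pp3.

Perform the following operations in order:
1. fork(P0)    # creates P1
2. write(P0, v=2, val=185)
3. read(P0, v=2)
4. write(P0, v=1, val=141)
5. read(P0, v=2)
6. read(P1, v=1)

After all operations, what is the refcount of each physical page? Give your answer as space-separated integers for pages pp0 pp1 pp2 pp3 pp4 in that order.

Answer: 2 1 1 1 1

Derivation:
Op 1: fork(P0) -> P1. 3 ppages; refcounts: pp0:2 pp1:2 pp2:2
Op 2: write(P0, v2, 185). refcount(pp2)=2>1 -> COPY to pp3. 4 ppages; refcounts: pp0:2 pp1:2 pp2:1 pp3:1
Op 3: read(P0, v2) -> 185. No state change.
Op 4: write(P0, v1, 141). refcount(pp1)=2>1 -> COPY to pp4. 5 ppages; refcounts: pp0:2 pp1:1 pp2:1 pp3:1 pp4:1
Op 5: read(P0, v2) -> 185. No state change.
Op 6: read(P1, v1) -> 16. No state change.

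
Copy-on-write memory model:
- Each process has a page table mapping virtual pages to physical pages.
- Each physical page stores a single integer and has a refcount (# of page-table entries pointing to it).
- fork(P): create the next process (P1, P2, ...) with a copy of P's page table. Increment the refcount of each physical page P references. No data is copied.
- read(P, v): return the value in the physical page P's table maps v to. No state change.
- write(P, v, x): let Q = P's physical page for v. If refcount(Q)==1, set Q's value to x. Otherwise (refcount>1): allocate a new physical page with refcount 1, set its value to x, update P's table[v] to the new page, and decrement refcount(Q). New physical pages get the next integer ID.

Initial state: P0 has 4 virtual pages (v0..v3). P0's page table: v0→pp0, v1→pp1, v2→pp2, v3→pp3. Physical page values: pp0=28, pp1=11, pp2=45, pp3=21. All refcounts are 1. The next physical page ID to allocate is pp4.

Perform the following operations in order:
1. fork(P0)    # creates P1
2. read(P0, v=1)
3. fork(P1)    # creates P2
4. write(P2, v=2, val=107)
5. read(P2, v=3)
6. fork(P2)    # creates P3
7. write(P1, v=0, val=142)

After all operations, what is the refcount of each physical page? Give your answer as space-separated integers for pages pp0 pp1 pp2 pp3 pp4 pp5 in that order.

Op 1: fork(P0) -> P1. 4 ppages; refcounts: pp0:2 pp1:2 pp2:2 pp3:2
Op 2: read(P0, v1) -> 11. No state change.
Op 3: fork(P1) -> P2. 4 ppages; refcounts: pp0:3 pp1:3 pp2:3 pp3:3
Op 4: write(P2, v2, 107). refcount(pp2)=3>1 -> COPY to pp4. 5 ppages; refcounts: pp0:3 pp1:3 pp2:2 pp3:3 pp4:1
Op 5: read(P2, v3) -> 21. No state change.
Op 6: fork(P2) -> P3. 5 ppages; refcounts: pp0:4 pp1:4 pp2:2 pp3:4 pp4:2
Op 7: write(P1, v0, 142). refcount(pp0)=4>1 -> COPY to pp5. 6 ppages; refcounts: pp0:3 pp1:4 pp2:2 pp3:4 pp4:2 pp5:1

Answer: 3 4 2 4 2 1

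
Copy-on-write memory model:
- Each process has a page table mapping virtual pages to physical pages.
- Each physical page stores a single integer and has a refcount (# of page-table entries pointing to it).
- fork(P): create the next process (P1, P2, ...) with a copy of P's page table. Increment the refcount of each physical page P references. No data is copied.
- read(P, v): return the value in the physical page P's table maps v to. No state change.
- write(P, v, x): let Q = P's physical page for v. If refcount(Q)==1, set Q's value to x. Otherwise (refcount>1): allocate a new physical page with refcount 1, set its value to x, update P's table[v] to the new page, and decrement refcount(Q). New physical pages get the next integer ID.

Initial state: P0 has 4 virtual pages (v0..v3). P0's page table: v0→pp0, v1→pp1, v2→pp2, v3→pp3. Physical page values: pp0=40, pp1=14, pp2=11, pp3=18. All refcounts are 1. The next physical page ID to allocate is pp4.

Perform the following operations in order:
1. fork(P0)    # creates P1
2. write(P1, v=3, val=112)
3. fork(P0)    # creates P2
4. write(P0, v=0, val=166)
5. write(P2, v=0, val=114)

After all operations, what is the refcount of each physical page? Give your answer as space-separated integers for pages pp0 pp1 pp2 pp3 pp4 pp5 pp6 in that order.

Answer: 1 3 3 2 1 1 1

Derivation:
Op 1: fork(P0) -> P1. 4 ppages; refcounts: pp0:2 pp1:2 pp2:2 pp3:2
Op 2: write(P1, v3, 112). refcount(pp3)=2>1 -> COPY to pp4. 5 ppages; refcounts: pp0:2 pp1:2 pp2:2 pp3:1 pp4:1
Op 3: fork(P0) -> P2. 5 ppages; refcounts: pp0:3 pp1:3 pp2:3 pp3:2 pp4:1
Op 4: write(P0, v0, 166). refcount(pp0)=3>1 -> COPY to pp5. 6 ppages; refcounts: pp0:2 pp1:3 pp2:3 pp3:2 pp4:1 pp5:1
Op 5: write(P2, v0, 114). refcount(pp0)=2>1 -> COPY to pp6. 7 ppages; refcounts: pp0:1 pp1:3 pp2:3 pp3:2 pp4:1 pp5:1 pp6:1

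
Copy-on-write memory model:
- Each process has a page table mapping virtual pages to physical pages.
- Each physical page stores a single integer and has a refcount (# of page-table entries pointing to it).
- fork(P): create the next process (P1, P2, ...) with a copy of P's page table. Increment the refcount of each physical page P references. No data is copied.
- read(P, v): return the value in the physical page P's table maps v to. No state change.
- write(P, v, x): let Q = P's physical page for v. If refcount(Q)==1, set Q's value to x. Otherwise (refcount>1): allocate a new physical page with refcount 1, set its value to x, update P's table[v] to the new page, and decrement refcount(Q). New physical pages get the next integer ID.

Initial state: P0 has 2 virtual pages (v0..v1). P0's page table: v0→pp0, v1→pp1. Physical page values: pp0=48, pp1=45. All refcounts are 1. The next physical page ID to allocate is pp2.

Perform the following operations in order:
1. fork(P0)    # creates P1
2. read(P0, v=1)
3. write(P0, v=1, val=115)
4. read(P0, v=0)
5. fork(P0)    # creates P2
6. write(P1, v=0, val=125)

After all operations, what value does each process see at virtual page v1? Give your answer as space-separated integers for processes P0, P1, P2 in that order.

Answer: 115 45 115

Derivation:
Op 1: fork(P0) -> P1. 2 ppages; refcounts: pp0:2 pp1:2
Op 2: read(P0, v1) -> 45. No state change.
Op 3: write(P0, v1, 115). refcount(pp1)=2>1 -> COPY to pp2. 3 ppages; refcounts: pp0:2 pp1:1 pp2:1
Op 4: read(P0, v0) -> 48. No state change.
Op 5: fork(P0) -> P2. 3 ppages; refcounts: pp0:3 pp1:1 pp2:2
Op 6: write(P1, v0, 125). refcount(pp0)=3>1 -> COPY to pp3. 4 ppages; refcounts: pp0:2 pp1:1 pp2:2 pp3:1
P0: v1 -> pp2 = 115
P1: v1 -> pp1 = 45
P2: v1 -> pp2 = 115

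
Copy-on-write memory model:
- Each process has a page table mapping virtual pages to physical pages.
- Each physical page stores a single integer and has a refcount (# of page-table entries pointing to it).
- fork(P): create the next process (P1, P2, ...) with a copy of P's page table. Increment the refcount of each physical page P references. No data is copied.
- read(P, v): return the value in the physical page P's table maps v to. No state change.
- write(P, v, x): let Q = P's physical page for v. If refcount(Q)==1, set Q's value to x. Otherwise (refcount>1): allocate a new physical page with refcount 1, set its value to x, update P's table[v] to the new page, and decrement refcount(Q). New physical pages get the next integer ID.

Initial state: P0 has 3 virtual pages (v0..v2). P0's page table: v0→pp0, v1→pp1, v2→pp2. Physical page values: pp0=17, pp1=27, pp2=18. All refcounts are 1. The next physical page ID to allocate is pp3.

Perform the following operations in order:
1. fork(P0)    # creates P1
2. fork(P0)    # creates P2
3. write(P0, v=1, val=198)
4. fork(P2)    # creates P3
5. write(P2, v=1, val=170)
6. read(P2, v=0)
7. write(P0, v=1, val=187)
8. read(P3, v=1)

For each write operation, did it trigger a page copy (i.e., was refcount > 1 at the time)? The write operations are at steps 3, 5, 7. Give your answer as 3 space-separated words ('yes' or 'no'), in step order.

Op 1: fork(P0) -> P1. 3 ppages; refcounts: pp0:2 pp1:2 pp2:2
Op 2: fork(P0) -> P2. 3 ppages; refcounts: pp0:3 pp1:3 pp2:3
Op 3: write(P0, v1, 198). refcount(pp1)=3>1 -> COPY to pp3. 4 ppages; refcounts: pp0:3 pp1:2 pp2:3 pp3:1
Op 4: fork(P2) -> P3. 4 ppages; refcounts: pp0:4 pp1:3 pp2:4 pp3:1
Op 5: write(P2, v1, 170). refcount(pp1)=3>1 -> COPY to pp4. 5 ppages; refcounts: pp0:4 pp1:2 pp2:4 pp3:1 pp4:1
Op 6: read(P2, v0) -> 17. No state change.
Op 7: write(P0, v1, 187). refcount(pp3)=1 -> write in place. 5 ppages; refcounts: pp0:4 pp1:2 pp2:4 pp3:1 pp4:1
Op 8: read(P3, v1) -> 27. No state change.

yes yes no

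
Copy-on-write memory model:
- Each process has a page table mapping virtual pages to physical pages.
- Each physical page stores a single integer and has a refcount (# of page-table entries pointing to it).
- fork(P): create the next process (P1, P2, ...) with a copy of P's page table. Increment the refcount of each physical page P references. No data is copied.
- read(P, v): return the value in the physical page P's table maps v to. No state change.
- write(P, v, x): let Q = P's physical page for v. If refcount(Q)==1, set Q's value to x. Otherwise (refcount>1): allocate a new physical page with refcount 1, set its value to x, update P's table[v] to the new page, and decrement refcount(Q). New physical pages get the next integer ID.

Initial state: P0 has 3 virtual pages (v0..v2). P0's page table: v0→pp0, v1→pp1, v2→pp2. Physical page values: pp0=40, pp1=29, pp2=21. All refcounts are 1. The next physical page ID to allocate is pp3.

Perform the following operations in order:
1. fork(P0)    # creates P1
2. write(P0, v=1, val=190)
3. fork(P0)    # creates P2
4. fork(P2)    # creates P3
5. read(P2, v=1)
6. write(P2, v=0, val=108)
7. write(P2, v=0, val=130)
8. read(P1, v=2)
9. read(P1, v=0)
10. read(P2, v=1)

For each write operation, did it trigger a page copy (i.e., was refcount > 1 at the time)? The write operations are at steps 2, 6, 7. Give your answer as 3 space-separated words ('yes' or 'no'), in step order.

Op 1: fork(P0) -> P1. 3 ppages; refcounts: pp0:2 pp1:2 pp2:2
Op 2: write(P0, v1, 190). refcount(pp1)=2>1 -> COPY to pp3. 4 ppages; refcounts: pp0:2 pp1:1 pp2:2 pp3:1
Op 3: fork(P0) -> P2. 4 ppages; refcounts: pp0:3 pp1:1 pp2:3 pp3:2
Op 4: fork(P2) -> P3. 4 ppages; refcounts: pp0:4 pp1:1 pp2:4 pp3:3
Op 5: read(P2, v1) -> 190. No state change.
Op 6: write(P2, v0, 108). refcount(pp0)=4>1 -> COPY to pp4. 5 ppages; refcounts: pp0:3 pp1:1 pp2:4 pp3:3 pp4:1
Op 7: write(P2, v0, 130). refcount(pp4)=1 -> write in place. 5 ppages; refcounts: pp0:3 pp1:1 pp2:4 pp3:3 pp4:1
Op 8: read(P1, v2) -> 21. No state change.
Op 9: read(P1, v0) -> 40. No state change.
Op 10: read(P2, v1) -> 190. No state change.

yes yes no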